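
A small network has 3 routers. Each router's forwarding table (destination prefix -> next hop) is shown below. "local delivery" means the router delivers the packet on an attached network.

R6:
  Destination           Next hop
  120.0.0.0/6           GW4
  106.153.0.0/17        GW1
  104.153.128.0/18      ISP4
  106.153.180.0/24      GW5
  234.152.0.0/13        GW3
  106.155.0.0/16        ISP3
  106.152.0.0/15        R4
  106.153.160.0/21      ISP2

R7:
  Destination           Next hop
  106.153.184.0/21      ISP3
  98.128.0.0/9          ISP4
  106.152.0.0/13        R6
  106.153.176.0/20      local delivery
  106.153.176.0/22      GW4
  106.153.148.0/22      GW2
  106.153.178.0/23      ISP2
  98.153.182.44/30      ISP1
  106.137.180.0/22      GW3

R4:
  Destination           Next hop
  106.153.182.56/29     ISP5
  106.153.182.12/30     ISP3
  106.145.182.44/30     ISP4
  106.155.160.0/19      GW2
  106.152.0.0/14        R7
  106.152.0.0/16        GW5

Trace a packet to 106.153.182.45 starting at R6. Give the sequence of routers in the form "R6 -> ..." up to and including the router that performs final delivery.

At R6: longest match for 106.153.182.45 is 106.152.0.0/15 -> R4
At R4: longest match for 106.153.182.45 is 106.152.0.0/14 -> R7
At R7: longest match for 106.153.182.45 is 106.153.176.0/20 -> local delivery

R6 -> R4 -> R7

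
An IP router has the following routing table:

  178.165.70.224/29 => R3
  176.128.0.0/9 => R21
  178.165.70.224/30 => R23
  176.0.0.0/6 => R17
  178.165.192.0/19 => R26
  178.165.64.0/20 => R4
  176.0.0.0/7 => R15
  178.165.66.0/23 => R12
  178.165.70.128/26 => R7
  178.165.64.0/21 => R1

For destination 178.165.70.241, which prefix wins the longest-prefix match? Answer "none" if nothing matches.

178.165.64.0/21

Entries matching 178.165.70.241:
  176.0.0.0/6 (176.0.0.0 - 179.255.255.255)
  178.165.64.0/20 (178.165.64.0 - 178.165.79.255)
  178.165.64.0/21 (178.165.64.0 - 178.165.71.255)
Most specific is 178.165.64.0/21.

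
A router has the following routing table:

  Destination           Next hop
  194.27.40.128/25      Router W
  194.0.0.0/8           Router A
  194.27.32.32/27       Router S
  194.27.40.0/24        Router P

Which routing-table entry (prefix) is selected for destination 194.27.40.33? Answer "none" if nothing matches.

194.27.40.0/24

Entries matching 194.27.40.33:
  194.0.0.0/8 (194.0.0.0 - 194.255.255.255)
  194.27.40.0/24 (194.27.40.0 - 194.27.40.255)
Most specific is 194.27.40.0/24.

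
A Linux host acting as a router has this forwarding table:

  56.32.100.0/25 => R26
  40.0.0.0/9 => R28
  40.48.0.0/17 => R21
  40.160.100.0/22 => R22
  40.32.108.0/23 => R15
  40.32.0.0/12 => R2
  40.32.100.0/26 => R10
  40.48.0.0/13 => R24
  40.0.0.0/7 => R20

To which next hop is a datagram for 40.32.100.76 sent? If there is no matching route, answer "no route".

R2

Routes whose prefix contains 40.32.100.76:
  40.0.0.0/7 (40.0.0.0 - 41.255.255.255) -> R20
  40.0.0.0/9 (40.0.0.0 - 40.127.255.255) -> R28
  40.32.0.0/12 (40.32.0.0 - 40.47.255.255) -> R2
More-specific entries that do NOT match:
  40.32.100.0/26 (40.32.100.0 - 40.32.100.63) does not contain 40.32.100.76
  56.32.100.0/25 (56.32.100.0 - 56.32.100.127) does not contain 40.32.100.76
  40.32.108.0/23 (40.32.108.0 - 40.32.109.255) does not contain 40.32.100.76
  40.160.100.0/22 (40.160.100.0 - 40.160.103.255) does not contain 40.32.100.76
  40.48.0.0/17 (40.48.0.0 - 40.48.127.255) does not contain 40.32.100.76
  40.48.0.0/13 (40.48.0.0 - 40.55.255.255) does not contain 40.32.100.76
Longest matching prefix is /12 -> next hop R2.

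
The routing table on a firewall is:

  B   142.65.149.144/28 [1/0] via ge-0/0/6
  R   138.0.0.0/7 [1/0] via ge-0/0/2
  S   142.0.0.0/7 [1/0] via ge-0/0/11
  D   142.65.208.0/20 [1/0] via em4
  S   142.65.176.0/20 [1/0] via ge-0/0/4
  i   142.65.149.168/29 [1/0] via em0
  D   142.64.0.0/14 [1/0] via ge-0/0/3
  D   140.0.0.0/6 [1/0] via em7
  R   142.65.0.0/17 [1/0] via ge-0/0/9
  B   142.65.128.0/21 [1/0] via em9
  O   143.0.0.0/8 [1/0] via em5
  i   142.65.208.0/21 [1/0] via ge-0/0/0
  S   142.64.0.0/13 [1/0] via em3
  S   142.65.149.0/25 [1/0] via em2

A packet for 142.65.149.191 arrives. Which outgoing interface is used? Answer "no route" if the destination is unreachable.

Routes whose prefix contains 142.65.149.191:
  140.0.0.0/6 (140.0.0.0 - 143.255.255.255) -> em7
  142.0.0.0/7 (142.0.0.0 - 143.255.255.255) -> ge-0/0/11
  142.64.0.0/13 (142.64.0.0 - 142.71.255.255) -> em3
  142.64.0.0/14 (142.64.0.0 - 142.67.255.255) -> ge-0/0/3
More-specific entries that do NOT match:
  142.65.149.168/29 (142.65.149.168 - 142.65.149.175) does not contain 142.65.149.191
  142.65.149.144/28 (142.65.149.144 - 142.65.149.159) does not contain 142.65.149.191
  142.65.149.0/25 (142.65.149.0 - 142.65.149.127) does not contain 142.65.149.191
  142.65.128.0/21 (142.65.128.0 - 142.65.135.255) does not contain 142.65.149.191
  142.65.208.0/21 (142.65.208.0 - 142.65.215.255) does not contain 142.65.149.191
  142.65.208.0/20 (142.65.208.0 - 142.65.223.255) does not contain 142.65.149.191
  142.65.176.0/20 (142.65.176.0 - 142.65.191.255) does not contain 142.65.149.191
  142.65.0.0/17 (142.65.0.0 - 142.65.127.255) does not contain 142.65.149.191
Longest matching prefix is /14 -> interface ge-0/0/3.

ge-0/0/3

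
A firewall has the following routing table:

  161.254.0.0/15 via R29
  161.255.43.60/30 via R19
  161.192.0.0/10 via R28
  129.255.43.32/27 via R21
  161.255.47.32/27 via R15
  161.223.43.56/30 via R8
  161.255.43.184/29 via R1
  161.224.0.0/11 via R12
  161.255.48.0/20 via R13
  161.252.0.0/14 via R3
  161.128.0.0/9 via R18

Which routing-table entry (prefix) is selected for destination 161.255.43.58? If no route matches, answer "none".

161.254.0.0/15

Entries matching 161.255.43.58:
  161.128.0.0/9 (161.128.0.0 - 161.255.255.255)
  161.192.0.0/10 (161.192.0.0 - 161.255.255.255)
  161.224.0.0/11 (161.224.0.0 - 161.255.255.255)
  161.252.0.0/14 (161.252.0.0 - 161.255.255.255)
  161.254.0.0/15 (161.254.0.0 - 161.255.255.255)
Most specific is 161.254.0.0/15.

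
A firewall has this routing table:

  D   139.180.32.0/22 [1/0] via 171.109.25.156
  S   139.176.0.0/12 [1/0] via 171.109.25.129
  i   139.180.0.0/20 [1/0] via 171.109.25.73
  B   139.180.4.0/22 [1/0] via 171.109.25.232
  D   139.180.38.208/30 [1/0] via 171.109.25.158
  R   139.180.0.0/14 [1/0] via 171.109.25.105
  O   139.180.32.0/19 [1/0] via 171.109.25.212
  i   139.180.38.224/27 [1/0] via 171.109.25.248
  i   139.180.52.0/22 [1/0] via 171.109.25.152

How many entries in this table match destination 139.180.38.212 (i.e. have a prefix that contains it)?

Prefixes containing 139.180.38.212:
  139.176.0.0/12 (139.176.0.0 - 139.191.255.255)
  139.180.0.0/14 (139.180.0.0 - 139.183.255.255)
  139.180.32.0/19 (139.180.32.0 - 139.180.63.255)
Total matching entries: 3.

3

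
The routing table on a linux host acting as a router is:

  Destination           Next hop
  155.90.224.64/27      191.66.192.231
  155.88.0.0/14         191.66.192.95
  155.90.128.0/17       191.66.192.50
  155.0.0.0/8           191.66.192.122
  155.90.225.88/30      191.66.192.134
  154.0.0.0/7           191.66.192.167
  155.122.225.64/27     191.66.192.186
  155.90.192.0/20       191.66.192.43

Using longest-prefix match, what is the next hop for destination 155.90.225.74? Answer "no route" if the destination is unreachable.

191.66.192.50

Routes whose prefix contains 155.90.225.74:
  154.0.0.0/7 (154.0.0.0 - 155.255.255.255) -> 191.66.192.167
  155.0.0.0/8 (155.0.0.0 - 155.255.255.255) -> 191.66.192.122
  155.88.0.0/14 (155.88.0.0 - 155.91.255.255) -> 191.66.192.95
  155.90.128.0/17 (155.90.128.0 - 155.90.255.255) -> 191.66.192.50
More-specific entries that do NOT match:
  155.90.225.88/30 (155.90.225.88 - 155.90.225.91) does not contain 155.90.225.74
  155.90.224.64/27 (155.90.224.64 - 155.90.224.95) does not contain 155.90.225.74
  155.122.225.64/27 (155.122.225.64 - 155.122.225.95) does not contain 155.90.225.74
  155.90.192.0/20 (155.90.192.0 - 155.90.207.255) does not contain 155.90.225.74
Longest matching prefix is /17 -> next hop 191.66.192.50.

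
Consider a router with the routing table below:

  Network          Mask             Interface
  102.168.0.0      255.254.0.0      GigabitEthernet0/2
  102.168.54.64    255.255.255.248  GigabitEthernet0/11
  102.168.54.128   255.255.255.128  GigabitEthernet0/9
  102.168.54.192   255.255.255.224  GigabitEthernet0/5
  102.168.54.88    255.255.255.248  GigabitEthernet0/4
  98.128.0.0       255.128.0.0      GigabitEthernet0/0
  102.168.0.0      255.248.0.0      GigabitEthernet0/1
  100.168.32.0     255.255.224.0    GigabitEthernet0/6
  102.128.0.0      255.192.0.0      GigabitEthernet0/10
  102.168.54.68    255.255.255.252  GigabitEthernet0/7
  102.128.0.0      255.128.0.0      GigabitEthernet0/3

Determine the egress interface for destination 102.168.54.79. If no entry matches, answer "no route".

Routes whose prefix contains 102.168.54.79:
  102.128.0.0/9 (102.128.0.0 - 102.255.255.255) -> GigabitEthernet0/3
  102.128.0.0/10 (102.128.0.0 - 102.191.255.255) -> GigabitEthernet0/10
  102.168.0.0/13 (102.168.0.0 - 102.175.255.255) -> GigabitEthernet0/1
  102.168.0.0/15 (102.168.0.0 - 102.169.255.255) -> GigabitEthernet0/2
More-specific entries that do NOT match:
  102.168.54.68/30 (102.168.54.68 - 102.168.54.71) does not contain 102.168.54.79
  102.168.54.64/29 (102.168.54.64 - 102.168.54.71) does not contain 102.168.54.79
  102.168.54.88/29 (102.168.54.88 - 102.168.54.95) does not contain 102.168.54.79
  102.168.54.192/27 (102.168.54.192 - 102.168.54.223) does not contain 102.168.54.79
  102.168.54.128/25 (102.168.54.128 - 102.168.54.255) does not contain 102.168.54.79
  100.168.32.0/19 (100.168.32.0 - 100.168.63.255) does not contain 102.168.54.79
Longest matching prefix is /15 -> interface GigabitEthernet0/2.

GigabitEthernet0/2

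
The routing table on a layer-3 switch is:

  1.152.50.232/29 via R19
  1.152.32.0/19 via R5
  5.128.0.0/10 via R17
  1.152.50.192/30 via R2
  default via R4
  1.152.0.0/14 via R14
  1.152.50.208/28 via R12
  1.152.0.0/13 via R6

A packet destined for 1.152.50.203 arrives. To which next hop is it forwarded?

R5

Routes whose prefix contains 1.152.50.203:
  0.0.0.0/0 (default, matches everything) -> R4
  1.152.0.0/13 (1.152.0.0 - 1.159.255.255) -> R6
  1.152.0.0/14 (1.152.0.0 - 1.155.255.255) -> R14
  1.152.32.0/19 (1.152.32.0 - 1.152.63.255) -> R5
More-specific entries that do NOT match:
  1.152.50.192/30 (1.152.50.192 - 1.152.50.195) does not contain 1.152.50.203
  1.152.50.232/29 (1.152.50.232 - 1.152.50.239) does not contain 1.152.50.203
  1.152.50.208/28 (1.152.50.208 - 1.152.50.223) does not contain 1.152.50.203
Longest matching prefix is /19 -> next hop R5.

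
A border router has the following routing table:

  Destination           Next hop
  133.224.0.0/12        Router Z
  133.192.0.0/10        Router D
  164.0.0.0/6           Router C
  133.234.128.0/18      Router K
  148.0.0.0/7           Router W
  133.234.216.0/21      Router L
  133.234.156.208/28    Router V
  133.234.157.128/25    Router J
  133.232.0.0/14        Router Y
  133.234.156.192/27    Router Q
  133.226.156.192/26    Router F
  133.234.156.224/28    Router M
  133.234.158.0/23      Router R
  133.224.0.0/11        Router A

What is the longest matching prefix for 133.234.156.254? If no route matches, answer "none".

Entries matching 133.234.156.254:
  133.192.0.0/10 (133.192.0.0 - 133.255.255.255)
  133.224.0.0/11 (133.224.0.0 - 133.255.255.255)
  133.224.0.0/12 (133.224.0.0 - 133.239.255.255)
  133.232.0.0/14 (133.232.0.0 - 133.235.255.255)
  133.234.128.0/18 (133.234.128.0 - 133.234.191.255)
Most specific is 133.234.128.0/18.

133.234.128.0/18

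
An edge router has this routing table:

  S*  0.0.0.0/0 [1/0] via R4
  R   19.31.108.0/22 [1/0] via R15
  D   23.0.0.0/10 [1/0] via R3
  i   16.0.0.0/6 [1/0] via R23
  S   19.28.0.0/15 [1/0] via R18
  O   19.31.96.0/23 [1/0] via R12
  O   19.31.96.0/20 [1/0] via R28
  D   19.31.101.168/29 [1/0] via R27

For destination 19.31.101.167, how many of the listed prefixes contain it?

3

Prefixes containing 19.31.101.167:
  0.0.0.0/0 (default, matches everything)
  16.0.0.0/6 (16.0.0.0 - 19.255.255.255)
  19.31.96.0/20 (19.31.96.0 - 19.31.111.255)
Total matching entries: 3.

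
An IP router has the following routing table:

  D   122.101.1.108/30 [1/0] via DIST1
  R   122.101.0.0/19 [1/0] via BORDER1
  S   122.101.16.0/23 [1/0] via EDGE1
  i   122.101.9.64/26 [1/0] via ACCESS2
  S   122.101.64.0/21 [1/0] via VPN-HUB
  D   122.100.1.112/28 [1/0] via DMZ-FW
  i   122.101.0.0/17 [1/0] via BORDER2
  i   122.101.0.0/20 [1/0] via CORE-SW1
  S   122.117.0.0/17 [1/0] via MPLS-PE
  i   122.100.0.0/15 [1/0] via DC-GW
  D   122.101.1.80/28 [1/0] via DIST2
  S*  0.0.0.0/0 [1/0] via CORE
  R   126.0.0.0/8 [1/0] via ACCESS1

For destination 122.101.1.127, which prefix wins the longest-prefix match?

122.101.0.0/20

Entries matching 122.101.1.127:
  0.0.0.0/0 (default, matches everything)
  122.100.0.0/15 (122.100.0.0 - 122.101.255.255)
  122.101.0.0/17 (122.101.0.0 - 122.101.127.255)
  122.101.0.0/19 (122.101.0.0 - 122.101.31.255)
  122.101.0.0/20 (122.101.0.0 - 122.101.15.255)
Most specific is 122.101.0.0/20.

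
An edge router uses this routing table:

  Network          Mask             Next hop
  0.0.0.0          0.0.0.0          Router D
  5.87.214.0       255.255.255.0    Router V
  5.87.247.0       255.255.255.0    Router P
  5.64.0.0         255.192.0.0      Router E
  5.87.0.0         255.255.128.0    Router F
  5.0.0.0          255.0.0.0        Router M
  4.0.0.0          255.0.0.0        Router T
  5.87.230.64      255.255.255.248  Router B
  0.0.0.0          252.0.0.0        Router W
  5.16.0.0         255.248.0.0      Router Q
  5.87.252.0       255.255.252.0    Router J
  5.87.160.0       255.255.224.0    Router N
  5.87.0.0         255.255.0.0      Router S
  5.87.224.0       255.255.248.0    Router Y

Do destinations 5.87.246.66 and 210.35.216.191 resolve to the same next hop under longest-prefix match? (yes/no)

5.87.246.66: longest match 5.87.0.0/16 -> Router S
210.35.216.191: longest match 0.0.0.0/0 -> Router D

no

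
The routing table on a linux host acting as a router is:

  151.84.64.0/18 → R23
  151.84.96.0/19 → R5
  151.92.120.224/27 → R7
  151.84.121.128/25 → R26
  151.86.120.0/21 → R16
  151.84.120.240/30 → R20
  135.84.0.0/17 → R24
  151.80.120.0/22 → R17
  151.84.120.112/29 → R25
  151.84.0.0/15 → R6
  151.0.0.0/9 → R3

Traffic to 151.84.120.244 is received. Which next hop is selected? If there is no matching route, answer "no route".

Routes whose prefix contains 151.84.120.244:
  151.0.0.0/9 (151.0.0.0 - 151.127.255.255) -> R3
  151.84.0.0/15 (151.84.0.0 - 151.85.255.255) -> R6
  151.84.64.0/18 (151.84.64.0 - 151.84.127.255) -> R23
  151.84.96.0/19 (151.84.96.0 - 151.84.127.255) -> R5
More-specific entries that do NOT match:
  151.84.120.240/30 (151.84.120.240 - 151.84.120.243) does not contain 151.84.120.244
  151.84.120.112/29 (151.84.120.112 - 151.84.120.119) does not contain 151.84.120.244
  151.92.120.224/27 (151.92.120.224 - 151.92.120.255) does not contain 151.84.120.244
  151.84.121.128/25 (151.84.121.128 - 151.84.121.255) does not contain 151.84.120.244
  151.80.120.0/22 (151.80.120.0 - 151.80.123.255) does not contain 151.84.120.244
  151.86.120.0/21 (151.86.120.0 - 151.86.127.255) does not contain 151.84.120.244
Longest matching prefix is /19 -> next hop R5.

R5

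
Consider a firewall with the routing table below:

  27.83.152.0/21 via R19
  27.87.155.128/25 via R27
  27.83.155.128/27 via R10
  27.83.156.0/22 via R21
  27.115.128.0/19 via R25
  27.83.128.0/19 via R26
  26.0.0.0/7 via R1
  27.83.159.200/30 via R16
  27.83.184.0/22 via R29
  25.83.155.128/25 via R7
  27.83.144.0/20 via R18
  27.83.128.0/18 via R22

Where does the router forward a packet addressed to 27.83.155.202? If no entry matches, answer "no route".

R19

Routes whose prefix contains 27.83.155.202:
  26.0.0.0/7 (26.0.0.0 - 27.255.255.255) -> R1
  27.83.128.0/18 (27.83.128.0 - 27.83.191.255) -> R22
  27.83.128.0/19 (27.83.128.0 - 27.83.159.255) -> R26
  27.83.144.0/20 (27.83.144.0 - 27.83.159.255) -> R18
  27.83.152.0/21 (27.83.152.0 - 27.83.159.255) -> R19
More-specific entries that do NOT match:
  27.83.159.200/30 (27.83.159.200 - 27.83.159.203) does not contain 27.83.155.202
  27.83.155.128/27 (27.83.155.128 - 27.83.155.159) does not contain 27.83.155.202
  27.87.155.128/25 (27.87.155.128 - 27.87.155.255) does not contain 27.83.155.202
  25.83.155.128/25 (25.83.155.128 - 25.83.155.255) does not contain 27.83.155.202
  27.83.156.0/22 (27.83.156.0 - 27.83.159.255) does not contain 27.83.155.202
  27.83.184.0/22 (27.83.184.0 - 27.83.187.255) does not contain 27.83.155.202
Longest matching prefix is /21 -> next hop R19.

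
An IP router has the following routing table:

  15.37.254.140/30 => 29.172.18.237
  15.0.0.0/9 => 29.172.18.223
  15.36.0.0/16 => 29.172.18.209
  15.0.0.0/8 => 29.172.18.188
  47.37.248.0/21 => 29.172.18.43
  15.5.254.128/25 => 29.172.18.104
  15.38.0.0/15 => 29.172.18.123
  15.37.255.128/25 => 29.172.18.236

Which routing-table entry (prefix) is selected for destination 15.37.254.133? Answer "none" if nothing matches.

Entries matching 15.37.254.133:
  15.0.0.0/8 (15.0.0.0 - 15.255.255.255)
  15.0.0.0/9 (15.0.0.0 - 15.127.255.255)
Most specific is 15.0.0.0/9.

15.0.0.0/9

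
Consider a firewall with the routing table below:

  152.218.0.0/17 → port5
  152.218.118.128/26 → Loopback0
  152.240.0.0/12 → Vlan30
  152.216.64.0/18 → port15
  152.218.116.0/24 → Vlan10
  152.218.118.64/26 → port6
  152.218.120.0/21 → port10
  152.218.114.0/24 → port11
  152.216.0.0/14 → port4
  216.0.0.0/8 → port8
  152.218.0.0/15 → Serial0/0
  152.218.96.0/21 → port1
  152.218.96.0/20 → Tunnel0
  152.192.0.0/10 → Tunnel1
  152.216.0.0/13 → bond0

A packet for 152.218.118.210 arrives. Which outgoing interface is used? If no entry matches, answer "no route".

port5

Routes whose prefix contains 152.218.118.210:
  152.192.0.0/10 (152.192.0.0 - 152.255.255.255) -> Tunnel1
  152.216.0.0/13 (152.216.0.0 - 152.223.255.255) -> bond0
  152.216.0.0/14 (152.216.0.0 - 152.219.255.255) -> port4
  152.218.0.0/15 (152.218.0.0 - 152.219.255.255) -> Serial0/0
  152.218.0.0/17 (152.218.0.0 - 152.218.127.255) -> port5
More-specific entries that do NOT match:
  152.218.118.128/26 (152.218.118.128 - 152.218.118.191) does not contain 152.218.118.210
  152.218.118.64/26 (152.218.118.64 - 152.218.118.127) does not contain 152.218.118.210
  152.218.116.0/24 (152.218.116.0 - 152.218.116.255) does not contain 152.218.118.210
  152.218.114.0/24 (152.218.114.0 - 152.218.114.255) does not contain 152.218.118.210
  152.218.120.0/21 (152.218.120.0 - 152.218.127.255) does not contain 152.218.118.210
  152.218.96.0/21 (152.218.96.0 - 152.218.103.255) does not contain 152.218.118.210
  152.218.96.0/20 (152.218.96.0 - 152.218.111.255) does not contain 152.218.118.210
  152.216.64.0/18 (152.216.64.0 - 152.216.127.255) does not contain 152.218.118.210
Longest matching prefix is /17 -> interface port5.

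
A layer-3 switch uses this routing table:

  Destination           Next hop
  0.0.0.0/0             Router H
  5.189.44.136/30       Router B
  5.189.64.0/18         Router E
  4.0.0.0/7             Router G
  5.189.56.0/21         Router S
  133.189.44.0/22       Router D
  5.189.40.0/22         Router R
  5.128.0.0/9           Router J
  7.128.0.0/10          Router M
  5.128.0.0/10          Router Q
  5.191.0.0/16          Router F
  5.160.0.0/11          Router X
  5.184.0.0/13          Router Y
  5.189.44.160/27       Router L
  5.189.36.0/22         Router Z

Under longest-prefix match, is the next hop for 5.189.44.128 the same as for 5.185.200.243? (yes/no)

yes

5.189.44.128: longest match 5.184.0.0/13 -> Router Y
5.185.200.243: longest match 5.184.0.0/13 -> Router Y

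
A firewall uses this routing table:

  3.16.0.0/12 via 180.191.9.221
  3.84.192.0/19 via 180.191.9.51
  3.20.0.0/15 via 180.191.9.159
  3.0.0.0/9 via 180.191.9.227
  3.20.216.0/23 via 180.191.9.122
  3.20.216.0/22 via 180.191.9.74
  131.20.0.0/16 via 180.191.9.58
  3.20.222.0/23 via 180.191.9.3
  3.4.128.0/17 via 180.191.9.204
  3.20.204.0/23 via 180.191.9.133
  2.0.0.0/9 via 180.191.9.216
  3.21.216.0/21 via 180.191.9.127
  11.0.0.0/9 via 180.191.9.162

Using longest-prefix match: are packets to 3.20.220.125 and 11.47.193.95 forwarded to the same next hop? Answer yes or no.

3.20.220.125: longest match 3.20.0.0/15 -> 180.191.9.159
11.47.193.95: longest match 11.0.0.0/9 -> 180.191.9.162

no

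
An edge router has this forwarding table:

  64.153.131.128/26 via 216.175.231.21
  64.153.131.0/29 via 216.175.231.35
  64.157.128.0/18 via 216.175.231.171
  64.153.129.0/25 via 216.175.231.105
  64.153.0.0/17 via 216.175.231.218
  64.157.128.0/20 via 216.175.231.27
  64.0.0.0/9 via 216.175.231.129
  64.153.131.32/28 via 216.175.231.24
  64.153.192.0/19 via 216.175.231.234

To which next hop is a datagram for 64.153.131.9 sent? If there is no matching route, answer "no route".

No entry's prefix contains 64.153.131.9; there is no default route.

no route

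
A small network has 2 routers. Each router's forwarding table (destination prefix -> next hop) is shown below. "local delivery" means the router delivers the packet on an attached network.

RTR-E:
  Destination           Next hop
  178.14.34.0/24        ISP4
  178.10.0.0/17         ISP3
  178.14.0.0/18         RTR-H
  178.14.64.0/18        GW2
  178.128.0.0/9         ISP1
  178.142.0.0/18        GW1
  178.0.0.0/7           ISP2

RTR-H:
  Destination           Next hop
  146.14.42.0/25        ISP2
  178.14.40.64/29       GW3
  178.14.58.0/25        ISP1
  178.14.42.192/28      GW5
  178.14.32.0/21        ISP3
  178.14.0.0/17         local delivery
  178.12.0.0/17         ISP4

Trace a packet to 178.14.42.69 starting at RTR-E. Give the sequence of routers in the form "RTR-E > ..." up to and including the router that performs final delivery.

At RTR-E: longest match for 178.14.42.69 is 178.14.0.0/18 -> RTR-H
At RTR-H: longest match for 178.14.42.69 is 178.14.0.0/17 -> local delivery

RTR-E > RTR-H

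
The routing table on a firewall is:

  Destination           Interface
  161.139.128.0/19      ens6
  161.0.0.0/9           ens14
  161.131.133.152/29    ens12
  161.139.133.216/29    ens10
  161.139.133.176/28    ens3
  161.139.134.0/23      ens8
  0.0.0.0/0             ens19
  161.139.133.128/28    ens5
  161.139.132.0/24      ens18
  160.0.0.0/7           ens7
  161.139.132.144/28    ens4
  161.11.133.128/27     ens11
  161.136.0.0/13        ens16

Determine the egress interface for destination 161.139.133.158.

ens6

Routes whose prefix contains 161.139.133.158:
  0.0.0.0/0 (default, matches everything) -> ens19
  160.0.0.0/7 (160.0.0.0 - 161.255.255.255) -> ens7
  161.136.0.0/13 (161.136.0.0 - 161.143.255.255) -> ens16
  161.139.128.0/19 (161.139.128.0 - 161.139.159.255) -> ens6
More-specific entries that do NOT match:
  161.131.133.152/29 (161.131.133.152 - 161.131.133.159) does not contain 161.139.133.158
  161.139.133.216/29 (161.139.133.216 - 161.139.133.223) does not contain 161.139.133.158
  161.139.133.176/28 (161.139.133.176 - 161.139.133.191) does not contain 161.139.133.158
  161.139.133.128/28 (161.139.133.128 - 161.139.133.143) does not contain 161.139.133.158
  161.139.132.144/28 (161.139.132.144 - 161.139.132.159) does not contain 161.139.133.158
  161.11.133.128/27 (161.11.133.128 - 161.11.133.159) does not contain 161.139.133.158
  161.139.132.0/24 (161.139.132.0 - 161.139.132.255) does not contain 161.139.133.158
  161.139.134.0/23 (161.139.134.0 - 161.139.135.255) does not contain 161.139.133.158
Longest matching prefix is /19 -> interface ens6.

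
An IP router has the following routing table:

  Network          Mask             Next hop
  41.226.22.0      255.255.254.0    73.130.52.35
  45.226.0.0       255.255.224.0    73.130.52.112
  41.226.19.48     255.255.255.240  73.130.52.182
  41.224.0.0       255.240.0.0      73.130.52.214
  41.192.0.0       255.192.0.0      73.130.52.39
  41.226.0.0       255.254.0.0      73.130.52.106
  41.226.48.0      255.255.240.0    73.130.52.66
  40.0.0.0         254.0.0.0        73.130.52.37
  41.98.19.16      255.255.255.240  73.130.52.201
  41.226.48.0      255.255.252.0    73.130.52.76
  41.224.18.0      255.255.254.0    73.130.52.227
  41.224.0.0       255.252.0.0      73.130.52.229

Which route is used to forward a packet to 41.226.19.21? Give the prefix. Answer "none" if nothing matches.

Entries matching 41.226.19.21:
  40.0.0.0/7 (40.0.0.0 - 41.255.255.255)
  41.192.0.0/10 (41.192.0.0 - 41.255.255.255)
  41.224.0.0/12 (41.224.0.0 - 41.239.255.255)
  41.224.0.0/14 (41.224.0.0 - 41.227.255.255)
  41.226.0.0/15 (41.226.0.0 - 41.227.255.255)
Most specific is 41.226.0.0/15.

41.226.0.0/15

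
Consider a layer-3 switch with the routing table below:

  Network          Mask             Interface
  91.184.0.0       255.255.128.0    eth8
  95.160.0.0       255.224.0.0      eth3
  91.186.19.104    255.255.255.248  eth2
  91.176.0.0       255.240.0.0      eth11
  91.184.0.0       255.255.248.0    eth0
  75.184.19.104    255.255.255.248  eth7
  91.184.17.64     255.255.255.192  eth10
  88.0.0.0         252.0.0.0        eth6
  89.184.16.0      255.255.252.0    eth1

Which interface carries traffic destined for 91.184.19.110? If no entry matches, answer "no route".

Routes whose prefix contains 91.184.19.110:
  88.0.0.0/6 (88.0.0.0 - 91.255.255.255) -> eth6
  91.176.0.0/12 (91.176.0.0 - 91.191.255.255) -> eth11
  91.184.0.0/17 (91.184.0.0 - 91.184.127.255) -> eth8
More-specific entries that do NOT match:
  91.186.19.104/29 (91.186.19.104 - 91.186.19.111) does not contain 91.184.19.110
  75.184.19.104/29 (75.184.19.104 - 75.184.19.111) does not contain 91.184.19.110
  91.184.17.64/26 (91.184.17.64 - 91.184.17.127) does not contain 91.184.19.110
  89.184.16.0/22 (89.184.16.0 - 89.184.19.255) does not contain 91.184.19.110
  91.184.0.0/21 (91.184.0.0 - 91.184.7.255) does not contain 91.184.19.110
Longest matching prefix is /17 -> interface eth8.

eth8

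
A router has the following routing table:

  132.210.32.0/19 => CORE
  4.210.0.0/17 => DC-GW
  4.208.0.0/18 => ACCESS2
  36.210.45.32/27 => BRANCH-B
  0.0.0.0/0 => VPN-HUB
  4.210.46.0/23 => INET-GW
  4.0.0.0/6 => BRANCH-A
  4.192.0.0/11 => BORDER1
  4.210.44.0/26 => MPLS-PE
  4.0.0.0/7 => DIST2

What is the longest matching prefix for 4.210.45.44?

4.210.0.0/17

Entries matching 4.210.45.44:
  0.0.0.0/0 (default, matches everything)
  4.0.0.0/6 (4.0.0.0 - 7.255.255.255)
  4.0.0.0/7 (4.0.0.0 - 5.255.255.255)
  4.192.0.0/11 (4.192.0.0 - 4.223.255.255)
  4.210.0.0/17 (4.210.0.0 - 4.210.127.255)
Most specific is 4.210.0.0/17.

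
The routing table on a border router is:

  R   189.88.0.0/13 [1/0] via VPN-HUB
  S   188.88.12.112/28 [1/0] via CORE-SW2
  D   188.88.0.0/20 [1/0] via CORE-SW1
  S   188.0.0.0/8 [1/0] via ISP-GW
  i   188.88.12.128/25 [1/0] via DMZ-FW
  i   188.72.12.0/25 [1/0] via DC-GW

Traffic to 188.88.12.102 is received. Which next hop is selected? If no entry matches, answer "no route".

Routes whose prefix contains 188.88.12.102:
  188.0.0.0/8 (188.0.0.0 - 188.255.255.255) -> ISP-GW
  188.88.0.0/20 (188.88.0.0 - 188.88.15.255) -> CORE-SW1
More-specific entries that do NOT match:
  188.88.12.112/28 (188.88.12.112 - 188.88.12.127) does not contain 188.88.12.102
  188.88.12.128/25 (188.88.12.128 - 188.88.12.255) does not contain 188.88.12.102
  188.72.12.0/25 (188.72.12.0 - 188.72.12.127) does not contain 188.88.12.102
Longest matching prefix is /20 -> next hop CORE-SW1.

CORE-SW1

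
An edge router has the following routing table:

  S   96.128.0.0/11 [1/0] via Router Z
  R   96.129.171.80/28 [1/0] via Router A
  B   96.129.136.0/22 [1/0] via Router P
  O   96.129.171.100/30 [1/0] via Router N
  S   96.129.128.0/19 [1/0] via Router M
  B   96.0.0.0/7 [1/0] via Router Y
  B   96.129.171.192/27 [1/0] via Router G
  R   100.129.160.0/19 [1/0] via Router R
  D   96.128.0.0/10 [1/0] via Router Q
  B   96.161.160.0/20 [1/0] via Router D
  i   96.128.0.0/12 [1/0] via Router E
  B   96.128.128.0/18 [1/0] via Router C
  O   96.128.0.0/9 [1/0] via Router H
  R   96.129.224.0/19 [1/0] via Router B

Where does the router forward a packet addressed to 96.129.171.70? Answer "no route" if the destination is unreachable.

Routes whose prefix contains 96.129.171.70:
  96.0.0.0/7 (96.0.0.0 - 97.255.255.255) -> Router Y
  96.128.0.0/9 (96.128.0.0 - 96.255.255.255) -> Router H
  96.128.0.0/10 (96.128.0.0 - 96.191.255.255) -> Router Q
  96.128.0.0/11 (96.128.0.0 - 96.159.255.255) -> Router Z
  96.128.0.0/12 (96.128.0.0 - 96.143.255.255) -> Router E
More-specific entries that do NOT match:
  96.129.171.100/30 (96.129.171.100 - 96.129.171.103) does not contain 96.129.171.70
  96.129.171.80/28 (96.129.171.80 - 96.129.171.95) does not contain 96.129.171.70
  96.129.171.192/27 (96.129.171.192 - 96.129.171.223) does not contain 96.129.171.70
  96.129.136.0/22 (96.129.136.0 - 96.129.139.255) does not contain 96.129.171.70
  96.161.160.0/20 (96.161.160.0 - 96.161.175.255) does not contain 96.129.171.70
  96.129.128.0/19 (96.129.128.0 - 96.129.159.255) does not contain 96.129.171.70
  100.129.160.0/19 (100.129.160.0 - 100.129.191.255) does not contain 96.129.171.70
  96.129.224.0/19 (96.129.224.0 - 96.129.255.255) does not contain 96.129.171.70
  96.128.128.0/18 (96.128.128.0 - 96.128.191.255) does not contain 96.129.171.70
Longest matching prefix is /12 -> next hop Router E.

Router E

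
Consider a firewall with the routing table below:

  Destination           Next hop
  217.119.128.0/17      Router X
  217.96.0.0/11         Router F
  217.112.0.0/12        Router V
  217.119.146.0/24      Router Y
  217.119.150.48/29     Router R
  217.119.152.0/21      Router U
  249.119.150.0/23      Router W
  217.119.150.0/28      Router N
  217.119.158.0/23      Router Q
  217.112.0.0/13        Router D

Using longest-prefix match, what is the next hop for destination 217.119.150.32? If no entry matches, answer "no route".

Routes whose prefix contains 217.119.150.32:
  217.96.0.0/11 (217.96.0.0 - 217.127.255.255) -> Router F
  217.112.0.0/12 (217.112.0.0 - 217.127.255.255) -> Router V
  217.112.0.0/13 (217.112.0.0 - 217.119.255.255) -> Router D
  217.119.128.0/17 (217.119.128.0 - 217.119.255.255) -> Router X
More-specific entries that do NOT match:
  217.119.150.48/29 (217.119.150.48 - 217.119.150.55) does not contain 217.119.150.32
  217.119.150.0/28 (217.119.150.0 - 217.119.150.15) does not contain 217.119.150.32
  217.119.146.0/24 (217.119.146.0 - 217.119.146.255) does not contain 217.119.150.32
  249.119.150.0/23 (249.119.150.0 - 249.119.151.255) does not contain 217.119.150.32
  217.119.158.0/23 (217.119.158.0 - 217.119.159.255) does not contain 217.119.150.32
  217.119.152.0/21 (217.119.152.0 - 217.119.159.255) does not contain 217.119.150.32
Longest matching prefix is /17 -> next hop Router X.

Router X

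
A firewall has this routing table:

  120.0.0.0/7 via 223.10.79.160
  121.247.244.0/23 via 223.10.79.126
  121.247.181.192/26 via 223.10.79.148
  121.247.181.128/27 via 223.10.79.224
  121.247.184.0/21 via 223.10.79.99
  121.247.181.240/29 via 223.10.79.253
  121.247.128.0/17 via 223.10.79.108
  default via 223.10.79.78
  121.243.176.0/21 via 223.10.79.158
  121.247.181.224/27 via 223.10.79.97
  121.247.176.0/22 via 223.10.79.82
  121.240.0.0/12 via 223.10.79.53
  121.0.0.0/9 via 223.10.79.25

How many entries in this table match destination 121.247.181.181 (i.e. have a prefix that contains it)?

Prefixes containing 121.247.181.181:
  0.0.0.0/0 (default, matches everything)
  120.0.0.0/7 (120.0.0.0 - 121.255.255.255)
  121.240.0.0/12 (121.240.0.0 - 121.255.255.255)
  121.247.128.0/17 (121.247.128.0 - 121.247.255.255)
Total matching entries: 4.

4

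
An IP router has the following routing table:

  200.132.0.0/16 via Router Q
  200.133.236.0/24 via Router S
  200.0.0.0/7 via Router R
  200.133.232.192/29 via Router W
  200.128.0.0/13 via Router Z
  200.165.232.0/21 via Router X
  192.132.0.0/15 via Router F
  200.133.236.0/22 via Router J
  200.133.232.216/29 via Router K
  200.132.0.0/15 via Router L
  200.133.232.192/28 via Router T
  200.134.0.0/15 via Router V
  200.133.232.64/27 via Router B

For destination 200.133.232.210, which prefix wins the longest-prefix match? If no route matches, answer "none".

Entries matching 200.133.232.210:
  200.0.0.0/7 (200.0.0.0 - 201.255.255.255)
  200.128.0.0/13 (200.128.0.0 - 200.135.255.255)
  200.132.0.0/15 (200.132.0.0 - 200.133.255.255)
Most specific is 200.132.0.0/15.

200.132.0.0/15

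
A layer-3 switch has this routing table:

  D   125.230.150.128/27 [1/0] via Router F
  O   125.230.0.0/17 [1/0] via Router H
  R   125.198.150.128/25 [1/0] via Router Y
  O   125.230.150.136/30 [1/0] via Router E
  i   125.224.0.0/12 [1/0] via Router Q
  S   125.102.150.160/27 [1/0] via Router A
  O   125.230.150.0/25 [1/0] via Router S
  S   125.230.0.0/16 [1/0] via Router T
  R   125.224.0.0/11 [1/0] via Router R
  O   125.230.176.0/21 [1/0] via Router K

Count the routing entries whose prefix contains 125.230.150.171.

Prefixes containing 125.230.150.171:
  125.224.0.0/11 (125.224.0.0 - 125.255.255.255)
  125.224.0.0/12 (125.224.0.0 - 125.239.255.255)
  125.230.0.0/16 (125.230.0.0 - 125.230.255.255)
Total matching entries: 3.

3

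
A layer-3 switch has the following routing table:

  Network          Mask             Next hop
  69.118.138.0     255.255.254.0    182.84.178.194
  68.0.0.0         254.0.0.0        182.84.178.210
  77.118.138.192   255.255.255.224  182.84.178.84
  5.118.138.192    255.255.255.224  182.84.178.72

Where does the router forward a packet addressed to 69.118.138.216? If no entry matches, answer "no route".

182.84.178.194

Routes whose prefix contains 69.118.138.216:
  68.0.0.0/7 (68.0.0.0 - 69.255.255.255) -> 182.84.178.210
  69.118.138.0/23 (69.118.138.0 - 69.118.139.255) -> 182.84.178.194
More-specific entries that do NOT match:
  77.118.138.192/27 (77.118.138.192 - 77.118.138.223) does not contain 69.118.138.216
  5.118.138.192/27 (5.118.138.192 - 5.118.138.223) does not contain 69.118.138.216
Longest matching prefix is /23 -> next hop 182.84.178.194.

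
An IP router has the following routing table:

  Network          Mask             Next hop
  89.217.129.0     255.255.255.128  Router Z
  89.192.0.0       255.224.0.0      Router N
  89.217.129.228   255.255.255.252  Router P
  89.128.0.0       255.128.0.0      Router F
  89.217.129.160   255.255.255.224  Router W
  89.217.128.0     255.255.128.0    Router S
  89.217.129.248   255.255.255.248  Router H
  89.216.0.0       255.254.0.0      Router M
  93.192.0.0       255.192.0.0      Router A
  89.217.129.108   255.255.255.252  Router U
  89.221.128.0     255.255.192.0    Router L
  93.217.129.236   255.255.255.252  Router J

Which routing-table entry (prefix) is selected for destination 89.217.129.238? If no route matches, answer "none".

Entries matching 89.217.129.238:
  89.128.0.0/9 (89.128.0.0 - 89.255.255.255)
  89.192.0.0/11 (89.192.0.0 - 89.223.255.255)
  89.216.0.0/15 (89.216.0.0 - 89.217.255.255)
  89.217.128.0/17 (89.217.128.0 - 89.217.255.255)
Most specific is 89.217.128.0/17.

89.217.128.0/17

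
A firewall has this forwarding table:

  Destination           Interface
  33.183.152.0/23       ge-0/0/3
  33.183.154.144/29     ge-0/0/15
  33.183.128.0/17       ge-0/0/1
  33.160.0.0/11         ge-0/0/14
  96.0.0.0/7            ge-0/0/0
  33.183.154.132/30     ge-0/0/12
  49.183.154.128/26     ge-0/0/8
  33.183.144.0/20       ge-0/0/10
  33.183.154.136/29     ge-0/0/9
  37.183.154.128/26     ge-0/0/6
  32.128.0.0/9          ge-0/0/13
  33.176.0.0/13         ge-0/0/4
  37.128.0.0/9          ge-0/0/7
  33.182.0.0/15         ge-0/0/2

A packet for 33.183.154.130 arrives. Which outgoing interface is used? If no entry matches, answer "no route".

Routes whose prefix contains 33.183.154.130:
  33.160.0.0/11 (33.160.0.0 - 33.191.255.255) -> ge-0/0/14
  33.176.0.0/13 (33.176.0.0 - 33.183.255.255) -> ge-0/0/4
  33.182.0.0/15 (33.182.0.0 - 33.183.255.255) -> ge-0/0/2
  33.183.128.0/17 (33.183.128.0 - 33.183.255.255) -> ge-0/0/1
  33.183.144.0/20 (33.183.144.0 - 33.183.159.255) -> ge-0/0/10
More-specific entries that do NOT match:
  33.183.154.132/30 (33.183.154.132 - 33.183.154.135) does not contain 33.183.154.130
  33.183.154.144/29 (33.183.154.144 - 33.183.154.151) does not contain 33.183.154.130
  33.183.154.136/29 (33.183.154.136 - 33.183.154.143) does not contain 33.183.154.130
  49.183.154.128/26 (49.183.154.128 - 49.183.154.191) does not contain 33.183.154.130
  37.183.154.128/26 (37.183.154.128 - 37.183.154.191) does not contain 33.183.154.130
  33.183.152.0/23 (33.183.152.0 - 33.183.153.255) does not contain 33.183.154.130
Longest matching prefix is /20 -> interface ge-0/0/10.

ge-0/0/10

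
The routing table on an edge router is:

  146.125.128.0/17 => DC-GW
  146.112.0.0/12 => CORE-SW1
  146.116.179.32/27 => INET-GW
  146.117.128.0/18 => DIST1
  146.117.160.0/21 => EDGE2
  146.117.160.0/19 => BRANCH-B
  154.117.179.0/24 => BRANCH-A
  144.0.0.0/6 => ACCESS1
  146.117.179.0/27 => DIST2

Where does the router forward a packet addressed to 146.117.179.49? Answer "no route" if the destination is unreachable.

Routes whose prefix contains 146.117.179.49:
  144.0.0.0/6 (144.0.0.0 - 147.255.255.255) -> ACCESS1
  146.112.0.0/12 (146.112.0.0 - 146.127.255.255) -> CORE-SW1
  146.117.128.0/18 (146.117.128.0 - 146.117.191.255) -> DIST1
  146.117.160.0/19 (146.117.160.0 - 146.117.191.255) -> BRANCH-B
More-specific entries that do NOT match:
  146.116.179.32/27 (146.116.179.32 - 146.116.179.63) does not contain 146.117.179.49
  146.117.179.0/27 (146.117.179.0 - 146.117.179.31) does not contain 146.117.179.49
  154.117.179.0/24 (154.117.179.0 - 154.117.179.255) does not contain 146.117.179.49
  146.117.160.0/21 (146.117.160.0 - 146.117.167.255) does not contain 146.117.179.49
Longest matching prefix is /19 -> next hop BRANCH-B.

BRANCH-B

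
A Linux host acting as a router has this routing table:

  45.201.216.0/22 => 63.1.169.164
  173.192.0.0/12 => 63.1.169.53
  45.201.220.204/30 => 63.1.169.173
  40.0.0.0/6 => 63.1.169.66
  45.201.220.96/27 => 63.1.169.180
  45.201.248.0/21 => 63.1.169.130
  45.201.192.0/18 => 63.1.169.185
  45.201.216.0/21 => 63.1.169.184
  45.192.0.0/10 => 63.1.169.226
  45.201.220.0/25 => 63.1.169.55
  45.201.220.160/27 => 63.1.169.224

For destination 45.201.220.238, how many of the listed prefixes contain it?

3

Prefixes containing 45.201.220.238:
  45.192.0.0/10 (45.192.0.0 - 45.255.255.255)
  45.201.192.0/18 (45.201.192.0 - 45.201.255.255)
  45.201.216.0/21 (45.201.216.0 - 45.201.223.255)
Total matching entries: 3.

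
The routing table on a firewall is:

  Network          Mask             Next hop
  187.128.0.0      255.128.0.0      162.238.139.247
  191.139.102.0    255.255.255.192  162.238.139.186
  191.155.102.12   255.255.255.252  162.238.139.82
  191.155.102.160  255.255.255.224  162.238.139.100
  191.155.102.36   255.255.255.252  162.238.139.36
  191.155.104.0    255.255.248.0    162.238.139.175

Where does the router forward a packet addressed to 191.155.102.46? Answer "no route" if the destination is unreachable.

no route

No entry's prefix contains 191.155.102.46; there is no default route.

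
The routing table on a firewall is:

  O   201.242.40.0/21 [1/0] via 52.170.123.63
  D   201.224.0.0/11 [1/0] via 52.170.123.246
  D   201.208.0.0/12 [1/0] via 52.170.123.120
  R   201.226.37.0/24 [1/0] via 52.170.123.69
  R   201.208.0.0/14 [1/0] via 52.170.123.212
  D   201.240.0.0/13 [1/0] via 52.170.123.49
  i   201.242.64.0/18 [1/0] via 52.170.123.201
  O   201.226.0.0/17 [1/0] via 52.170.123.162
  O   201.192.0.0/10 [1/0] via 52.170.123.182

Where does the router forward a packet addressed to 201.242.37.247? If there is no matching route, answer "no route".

52.170.123.49

Routes whose prefix contains 201.242.37.247:
  201.192.0.0/10 (201.192.0.0 - 201.255.255.255) -> 52.170.123.182
  201.224.0.0/11 (201.224.0.0 - 201.255.255.255) -> 52.170.123.246
  201.240.0.0/13 (201.240.0.0 - 201.247.255.255) -> 52.170.123.49
More-specific entries that do NOT match:
  201.226.37.0/24 (201.226.37.0 - 201.226.37.255) does not contain 201.242.37.247
  201.242.40.0/21 (201.242.40.0 - 201.242.47.255) does not contain 201.242.37.247
  201.242.64.0/18 (201.242.64.0 - 201.242.127.255) does not contain 201.242.37.247
  201.226.0.0/17 (201.226.0.0 - 201.226.127.255) does not contain 201.242.37.247
  201.208.0.0/14 (201.208.0.0 - 201.211.255.255) does not contain 201.242.37.247
Longest matching prefix is /13 -> next hop 52.170.123.49.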